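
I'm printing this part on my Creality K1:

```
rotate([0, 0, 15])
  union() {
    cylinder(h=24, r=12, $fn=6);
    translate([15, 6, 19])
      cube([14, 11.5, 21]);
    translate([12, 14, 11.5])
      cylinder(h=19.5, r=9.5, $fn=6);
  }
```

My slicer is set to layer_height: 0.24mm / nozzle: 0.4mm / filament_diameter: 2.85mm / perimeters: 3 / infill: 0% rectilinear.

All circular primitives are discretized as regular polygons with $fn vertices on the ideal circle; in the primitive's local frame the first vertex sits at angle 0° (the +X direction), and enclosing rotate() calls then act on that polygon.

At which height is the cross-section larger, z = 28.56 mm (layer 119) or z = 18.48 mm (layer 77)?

Layer 119 (z = 28.56): the cylinder is not intersected at this z (z outside [0, 24]); the cube at (15, 6) is present — its section is the full 14×11.5 rectangle (area 161.00 mm²); the cylinder at (12, 14): section is a regular 6-gon, circumradius r=9.5 (area = (6/2)·9.500²·sin(360°/6) = 234.48 mm²); Combining (union): the regions partially overlap — summed areas 395.48 mm² minus the doubly-counted overlap 52.74 mm² gives 342.74 mm² — area = 342.74 mm²; (whole slice rotated 15° about Z — lengths, areas and connectivity unchanged). So its area = 342.74 mm². Layer 77 (z = 18.48): the r=12 cylinder gives a regular 6-gon of circumradius 12 (constant along its height) (area = (6/2)·12.000²·sin(360°/6) = 374.12 mm²); the cube at (15, 6) is not intersected at this z (z outside [19, 40]); the cylinder at (12, 14): section is a regular 6-gon, circumradius r=9.5 (area = (6/2)·9.500²·sin(360°/6) = 234.48 mm²); Taking the union: the regions partially overlap — summed areas 608.60 mm² minus the doubly-counted overlap 6.55 mm² gives 602.05 mm² — area = 602.05 mm²; (rotated 15° about Z; rotation is an isometry so areas/perimeters/island counts are preserved). So its area = 602.05 mm². Layer 77 is larger (602.05 vs 342.74 mm²).

layer 77 (z = 18.48 mm)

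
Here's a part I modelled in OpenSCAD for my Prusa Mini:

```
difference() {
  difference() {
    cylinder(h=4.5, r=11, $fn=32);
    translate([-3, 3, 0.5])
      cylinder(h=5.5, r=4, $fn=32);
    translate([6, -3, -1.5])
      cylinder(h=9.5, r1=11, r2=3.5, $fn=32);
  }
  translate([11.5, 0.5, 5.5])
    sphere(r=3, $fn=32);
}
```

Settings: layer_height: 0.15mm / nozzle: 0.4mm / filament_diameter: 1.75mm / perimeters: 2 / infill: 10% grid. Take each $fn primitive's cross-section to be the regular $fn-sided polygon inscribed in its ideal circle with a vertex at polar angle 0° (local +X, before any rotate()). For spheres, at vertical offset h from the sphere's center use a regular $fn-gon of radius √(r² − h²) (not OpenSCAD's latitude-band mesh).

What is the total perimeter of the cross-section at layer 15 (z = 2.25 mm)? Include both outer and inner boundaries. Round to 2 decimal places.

92.94 mm

At z = 2.25 mm: the r=11 cylinder gives a regular 32-gon of circumradius 11 (constant along its height) (perimeter = 2·32·11.000·sin(180°/32) = 69.00 mm); the r=4 cylinder at (-3, 3) gives a regular 32-gon of circumradius 4 (constant along its height) (perimeter = 2·32·4.000·sin(180°/32) = 25.09 mm); the cone at (6, -3): at t=0.395 of its height the radius interpolates to r₁+(r₂−r₁)t = 8.039, giving a regular 32-gon of that circumradius (perimeter = 2·32·8.039·sin(180°/32) = 50.43 mm); Subtracting the remaining from the first: starting from the r=11 cylinder, the r=4 cylinder at (-3, 3) lies wholly inside it (removes its full 49.94 mm² and its 25.09 mm outline becomes a hole wall); the cone at (6, -3) partially overlaps it — only the 147.96 mm² overlap (of its 201.75 mm²) is removed, clipping the outline — boundary = 92.94 mm; the sphere at (11.5, 0.5) is absent (|z−center|=3.250 > r=3); Subtracting the remaining from the first: none of the subtracted shapes is present at this height, so that combined region is unchanged — boundary = 92.94 mm. Overall, the cross-section is a single solid region. Total boundary length (outer) = 92.94 mm.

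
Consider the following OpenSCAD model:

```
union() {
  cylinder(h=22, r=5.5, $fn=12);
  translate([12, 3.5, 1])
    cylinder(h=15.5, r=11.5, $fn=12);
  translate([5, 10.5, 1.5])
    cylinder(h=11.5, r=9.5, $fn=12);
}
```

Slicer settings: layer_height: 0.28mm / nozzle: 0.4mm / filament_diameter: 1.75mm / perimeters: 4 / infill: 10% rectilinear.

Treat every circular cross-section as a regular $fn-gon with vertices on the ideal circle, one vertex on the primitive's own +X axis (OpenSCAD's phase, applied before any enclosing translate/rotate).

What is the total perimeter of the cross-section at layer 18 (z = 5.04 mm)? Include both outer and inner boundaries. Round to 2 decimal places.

94.07 mm

At z = 5.04 mm: the r=5.5 cylinder contributes a regular 12-gon of circumradius 5.5 (perimeter = 2·12·5.500·sin(180°/12) = 34.16 mm); the r=11.5 cylinder at (12, 3.5) gives a regular 12-gon of circumradius 11.5 (constant along its height) (perimeter = 2·12·11.500·sin(180°/12) = 71.43 mm); the cylinder at (5, 10.5): section is a regular 12-gon, circumradius r=9.5 (perimeter = 2·12·9.500·sin(180°/12) = 59.01 mm); Combining (union): the regions partially overlap (shared area 168.38 mm²), so the edge portions inside another operand are dropped and the merged outline is re-measured after clipping — boundary = 94.07 mm. Overall, the cross-section is a single solid region. Total boundary length (outer) = 94.07 mm.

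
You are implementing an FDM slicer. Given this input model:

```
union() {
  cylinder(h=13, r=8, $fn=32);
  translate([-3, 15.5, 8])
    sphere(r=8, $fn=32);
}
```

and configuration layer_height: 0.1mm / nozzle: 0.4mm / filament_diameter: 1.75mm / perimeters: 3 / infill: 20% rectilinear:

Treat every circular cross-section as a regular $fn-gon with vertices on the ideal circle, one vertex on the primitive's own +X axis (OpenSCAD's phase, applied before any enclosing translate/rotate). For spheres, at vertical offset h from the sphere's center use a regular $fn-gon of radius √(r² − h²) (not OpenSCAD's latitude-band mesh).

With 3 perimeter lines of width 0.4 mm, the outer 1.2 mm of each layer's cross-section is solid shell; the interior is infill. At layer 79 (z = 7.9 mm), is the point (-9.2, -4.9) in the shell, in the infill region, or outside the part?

outside

At z = 7.9 mm: the cylinder: section is a regular 32-gon, circumradius r=8; the r=8 sphere at (-3, 15.5) contributes a regular 32-gon of circumradius √(8²−0.1²) = 7.999; Taking the union: the regions partially overlap (shared area 0.23 mm²), so overlapping operands fuse into one piece — 1 connected region. Overall, the cross-section is a single solid region. The nearest boundary edge runs (-6.65, -4.44)→(-7.39, -3.06); distance from the point to it = 2.46 mm. The point is not inside any of the regions above, so it lies outside the cross-section (2.46 mm from the nearest boundary).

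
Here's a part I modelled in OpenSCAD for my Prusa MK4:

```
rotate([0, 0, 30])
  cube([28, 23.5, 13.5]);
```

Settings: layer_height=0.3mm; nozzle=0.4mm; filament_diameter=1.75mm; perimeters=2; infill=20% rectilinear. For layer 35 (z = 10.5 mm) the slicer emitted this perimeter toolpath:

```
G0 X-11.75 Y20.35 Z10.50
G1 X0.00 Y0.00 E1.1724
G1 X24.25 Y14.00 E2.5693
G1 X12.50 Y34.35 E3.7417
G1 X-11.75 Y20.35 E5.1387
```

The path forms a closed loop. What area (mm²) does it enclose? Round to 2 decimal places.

Apply the shoelace formula to the sequence of (X, Y) vertices; enclosed area = 657.99 mm².

657.99 mm²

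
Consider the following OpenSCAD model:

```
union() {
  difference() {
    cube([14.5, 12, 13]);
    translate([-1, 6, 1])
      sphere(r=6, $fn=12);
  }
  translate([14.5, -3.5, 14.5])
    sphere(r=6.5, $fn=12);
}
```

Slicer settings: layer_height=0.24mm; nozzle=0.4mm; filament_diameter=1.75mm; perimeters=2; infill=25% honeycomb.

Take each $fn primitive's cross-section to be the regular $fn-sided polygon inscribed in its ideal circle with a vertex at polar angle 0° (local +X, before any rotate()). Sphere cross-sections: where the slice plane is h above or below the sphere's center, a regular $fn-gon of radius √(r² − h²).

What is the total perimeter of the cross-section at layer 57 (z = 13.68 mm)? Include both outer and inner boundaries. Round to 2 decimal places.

At z = 13.68 mm: the cube does not reach this height (z outside [0, 13]); the sphere at (-1, 6) is absent (|z−center|=12.680 > r=6); After the difference (first − rest): the first operand is absent here, so nothing remains; the sphere at (14.5, -3.5): section is a regular 12-gon, circumradius = √(r²−h²) = √(6.5²−0.82²) = 6.448 (perimeter = 2·12·6.448·sin(180°/12) = 40.05 mm); Merging all regions: only the r=6.5 sphere at (14.5, -3.5) is present, so the union is just that shape — boundary = 40.05 mm. Overall, the cross-section is a single solid region. Total boundary length (outer) = 40.05 mm.

40.05 mm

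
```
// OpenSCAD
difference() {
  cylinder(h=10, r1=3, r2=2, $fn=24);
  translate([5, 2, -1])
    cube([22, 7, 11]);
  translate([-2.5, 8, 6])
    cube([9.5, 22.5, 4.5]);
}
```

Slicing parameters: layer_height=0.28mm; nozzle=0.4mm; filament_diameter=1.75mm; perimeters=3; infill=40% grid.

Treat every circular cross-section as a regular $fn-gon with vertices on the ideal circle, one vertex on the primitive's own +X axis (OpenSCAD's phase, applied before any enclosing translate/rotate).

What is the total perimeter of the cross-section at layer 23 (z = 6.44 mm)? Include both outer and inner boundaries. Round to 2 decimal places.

14.76 mm

At z = 6.44 mm: the cone contributes a regular 24-gon of circumradius 2.356 (interpolated between r1=3 and r2=2 at t=0.644) (perimeter = 2·24·2.356·sin(180°/24) = 14.76 mm); the 22×7 cube at (5, 2) contributes its full rectangle (perimeter 58.00 mm); the cube at (-2.5, 8) is present — its section is the full 9.5×22.5 rectangle (perimeter 64.00 mm); Taking the first minus the rest: starting from the cone, the 22×7 cube at (5, 2) misses the remaining region (no effect); the 9.5×22.5 cube at (-2.5, 8) misses the remaining region (no effect) — boundary = 14.76 mm. Overall, the cross-section is a single solid region. Total boundary length (outer) = 14.76 mm.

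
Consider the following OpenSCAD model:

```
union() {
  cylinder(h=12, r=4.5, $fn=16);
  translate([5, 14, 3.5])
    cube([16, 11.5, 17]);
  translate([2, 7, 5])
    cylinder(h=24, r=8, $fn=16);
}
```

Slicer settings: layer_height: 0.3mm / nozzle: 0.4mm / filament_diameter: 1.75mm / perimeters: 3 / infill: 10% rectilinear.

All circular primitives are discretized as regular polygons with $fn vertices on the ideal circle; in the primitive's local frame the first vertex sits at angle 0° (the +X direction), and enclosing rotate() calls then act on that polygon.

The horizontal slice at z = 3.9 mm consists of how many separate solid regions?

At z = 3.9 mm: the cylinder: section is a regular 16-gon, circumradius r=4.5; the cube at (5, 14) is present — its section is the full 16×11.5 rectangle; the cylinder at (2, 7) is absent (z outside [5, 29]); Taking the union: the 2 present regions are separate (no shared area or edge), so areas and boundary lengths simply add and each stays a separate island — 2 connected regions. The result has 2 disconnected regions.

2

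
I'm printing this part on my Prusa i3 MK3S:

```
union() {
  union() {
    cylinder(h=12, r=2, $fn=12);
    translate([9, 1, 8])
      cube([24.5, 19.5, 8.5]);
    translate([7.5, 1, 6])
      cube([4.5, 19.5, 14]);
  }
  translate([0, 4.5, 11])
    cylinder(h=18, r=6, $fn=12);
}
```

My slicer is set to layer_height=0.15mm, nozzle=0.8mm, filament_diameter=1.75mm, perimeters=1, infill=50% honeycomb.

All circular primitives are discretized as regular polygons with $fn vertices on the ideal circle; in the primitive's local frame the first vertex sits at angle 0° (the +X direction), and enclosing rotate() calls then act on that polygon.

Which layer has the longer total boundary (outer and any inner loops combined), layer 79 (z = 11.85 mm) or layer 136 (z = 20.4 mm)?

Layer 79 (z = 11.85): the r=2 cylinder contributes a regular 12-gon of circumradius 2 (perimeter = 2·12·2.000·sin(180°/12) = 12.42 mm); the 24.5×19.5 cube at (9, 1) contributes its full rectangle (perimeter 88.00 mm); the 4.5×19.5 cube at (7.5, 1) contributes its full rectangle (perimeter 48.00 mm); Taking the union: the regions partially overlap (shared area 58.50 mm²), so the edge portions inside another operand are dropped and the merged outline is re-measured after clipping — boundary = 103.42 mm; the cylinder at (0, 4.5): section is a regular 12-gon, circumradius r=6 (perimeter = 2·12·6.000·sin(180°/12) = 37.27 mm); Merging all regions: the regions partially overlap (shared area 10.66 mm²), so the edge portions inside another operand are dropped and the merged outline is re-measured after clipping — boundary = 128.79 mm. So its perimeter = 128.79 mm. Layer 136 (z = 20.4): the cylinder is not intersected at this z (z outside [0, 12]); the cube at (9, 1) does not reach this height (z outside [8, 16.5]); the cube at (7.5, 1) does not reach this height (z outside [6, 20]); Merging all regions: nothing is present at this height; the r=6 cylinder at (0, 4.5) gives a regular 12-gon of circumradius 6 (constant along its height) (perimeter = 2·12·6.000·sin(180°/12) = 37.27 mm); Combining (union): only the r=6 cylinder at (0, 4.5) is present, so the union is just that shape — boundary = 37.27 mm. So its perimeter = 37.27 mm. Layer 79 is larger (128.79 vs 37.27 mm).

layer 79 (z = 11.85 mm)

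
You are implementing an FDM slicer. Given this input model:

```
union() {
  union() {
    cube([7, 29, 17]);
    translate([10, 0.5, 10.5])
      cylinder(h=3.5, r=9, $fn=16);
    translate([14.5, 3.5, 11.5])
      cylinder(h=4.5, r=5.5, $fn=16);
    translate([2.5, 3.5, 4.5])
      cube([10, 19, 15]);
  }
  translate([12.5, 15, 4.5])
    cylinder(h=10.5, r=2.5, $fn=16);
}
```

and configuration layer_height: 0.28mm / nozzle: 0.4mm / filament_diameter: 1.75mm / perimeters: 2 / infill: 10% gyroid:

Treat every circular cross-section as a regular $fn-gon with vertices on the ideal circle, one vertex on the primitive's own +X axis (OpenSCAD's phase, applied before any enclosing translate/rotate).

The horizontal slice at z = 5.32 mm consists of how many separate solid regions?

At z = 5.32 mm: the cube (footprint 7×29) is included at this height; the cylinder at (10, 0.5) does not reach this height (z outside [10.5, 14]); the cylinder at (14.5, 3.5) is absent (z outside [11.5, 16]); the cube at (2.5, 3.5) (footprint 10×19) is included at this height; Combining (union): the regions partially overlap (shared area 85.50 mm²), so overlapping operands fuse into one piece — 1 connected region; the r=2.5 cylinder at (12.5, 15) gives a regular 16-gon of circumradius 2.5 (constant along its height); Merging all regions: the regions partially overlap (shared area 9.57 mm²), so overlapping operands fuse into one piece — 1 connected region. The result has 1 disconnected region.

1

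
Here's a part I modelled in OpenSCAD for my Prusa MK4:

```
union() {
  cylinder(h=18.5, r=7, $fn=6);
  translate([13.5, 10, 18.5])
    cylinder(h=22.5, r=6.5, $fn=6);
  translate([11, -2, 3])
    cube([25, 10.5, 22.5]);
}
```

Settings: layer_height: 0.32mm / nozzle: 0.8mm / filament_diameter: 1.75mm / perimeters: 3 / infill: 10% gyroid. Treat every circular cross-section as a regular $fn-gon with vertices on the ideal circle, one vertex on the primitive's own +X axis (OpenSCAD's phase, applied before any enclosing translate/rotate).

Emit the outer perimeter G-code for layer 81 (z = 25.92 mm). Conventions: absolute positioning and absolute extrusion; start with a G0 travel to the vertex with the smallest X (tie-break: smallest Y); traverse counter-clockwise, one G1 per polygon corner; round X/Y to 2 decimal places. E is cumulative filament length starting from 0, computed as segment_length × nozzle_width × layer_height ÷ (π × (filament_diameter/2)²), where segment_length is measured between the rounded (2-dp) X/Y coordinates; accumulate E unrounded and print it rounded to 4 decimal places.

G0 X7.00 Y10.00 Z25.92
G1 X10.25 Y4.37 E0.6919
G1 X16.75 Y4.37 E1.3837
G1 X20.00 Y10.00 E2.0756
G1 X16.75 Y15.63 E2.7675
G1 X10.25 Y15.63 E3.4593
G1 X7.00 Y10.00 E4.1512

At z = 25.92 mm: the cylinder is absent (z outside [0, 18.5]); the cylinder at (13.5, 10): section is a regular 6-gon, circumradius r=6.5; the cube at (11, -2) is not intersected at this z (z outside [3, 25.5]); Merging all regions: only the r=6.5 cylinder at (13.5, 10) is present, so the union is just that shape — 1 connected region. The outline is a single polygon with 6 vertices. Extrusion per mm of travel: 0.8 × 0.32 / (π × 0.875²) = 0.106432. Accumulating E over each segment gives final E = 4.1512.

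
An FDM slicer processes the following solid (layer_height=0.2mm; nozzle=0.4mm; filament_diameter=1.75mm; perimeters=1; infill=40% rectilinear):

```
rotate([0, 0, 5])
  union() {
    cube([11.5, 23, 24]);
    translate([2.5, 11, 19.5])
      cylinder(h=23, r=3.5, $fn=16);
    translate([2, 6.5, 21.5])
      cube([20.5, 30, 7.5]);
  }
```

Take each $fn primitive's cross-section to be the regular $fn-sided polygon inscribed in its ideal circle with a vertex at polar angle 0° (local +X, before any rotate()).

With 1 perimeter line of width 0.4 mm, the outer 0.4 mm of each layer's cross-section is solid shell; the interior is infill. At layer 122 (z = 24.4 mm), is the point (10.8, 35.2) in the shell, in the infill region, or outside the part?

At z = 24.4 mm: the cube is absent (z outside [0, 24]); the r=3.5 cylinder at (2.5, 11) contributes a regular 16-gon of circumradius 3.5; the cube at (2, 6.5) is present — its section is the full 20.5×30 rectangle; Combining (union): the regions partially overlap (shared area 22.20 mm²), so overlapping operands fuse into one piece — 1 connected region; (whole slice rotated 5° about Z — lengths, areas and connectivity unchanged). Overall, the cross-section is a single solid region. Undo the 5° rotation: the query point maps to (13.827, 34.125) in the un-rotated model frame. The nearest boundary edge runs (2.00, 36.50)→(22.50, 36.50); distance from the point to it = 2.38 mm. The point is inside the cross-section and 2.38 mm from the nearest boundary — more than the 0.4 mm shell width (1 × 0.4), so it's in the infill interior.

infill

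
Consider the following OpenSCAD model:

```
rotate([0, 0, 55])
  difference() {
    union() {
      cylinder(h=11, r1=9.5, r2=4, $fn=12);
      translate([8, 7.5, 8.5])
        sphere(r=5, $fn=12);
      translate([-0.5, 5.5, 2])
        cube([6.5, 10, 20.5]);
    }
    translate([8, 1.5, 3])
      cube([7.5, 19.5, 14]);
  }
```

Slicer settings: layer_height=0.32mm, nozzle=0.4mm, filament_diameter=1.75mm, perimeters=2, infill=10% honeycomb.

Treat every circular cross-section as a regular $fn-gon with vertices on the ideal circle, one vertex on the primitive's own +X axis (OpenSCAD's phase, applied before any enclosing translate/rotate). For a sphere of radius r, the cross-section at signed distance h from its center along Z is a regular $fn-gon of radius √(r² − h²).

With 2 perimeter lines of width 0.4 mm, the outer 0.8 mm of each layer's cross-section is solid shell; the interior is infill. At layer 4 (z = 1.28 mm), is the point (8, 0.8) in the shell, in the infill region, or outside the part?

At z = 1.28 mm: the cone: at t=0.116 of its height the radius interpolates to r₁+(r₂−r₁)t = 8.860, giving a regular 12-gon of that circumradius; the sphere at (8, 7.5) is not intersected at this z (|z−center|=7.220 > r=5); the cube at (-0.5, 5.5) is absent (z outside [2, 22.5]); Merging all regions: only the cone is present, so the union is just that shape — 1 connected region; the cube at (8, 1.5) is absent (z outside [3, 17]); Subtracting the remaining from the first: none of the subtracted shapes is present at this height, so the result so far is unchanged — 1 connected region; (whole slice rotated 55° about Z — lengths, areas and connectivity unchanged). Overall, the cross-section is a single solid region. Undo the 55° rotation: the query point maps to (5.244, -6.094) in the un-rotated model frame. The nearest boundary edge runs (4.43, -7.67)→(7.67, -4.43); distance from the point to it = 0.54 mm. The point is inside the cross-section, 0.54 mm from the nearest boundary — within the 0.8 mm shell band (2 × 0.4).

shell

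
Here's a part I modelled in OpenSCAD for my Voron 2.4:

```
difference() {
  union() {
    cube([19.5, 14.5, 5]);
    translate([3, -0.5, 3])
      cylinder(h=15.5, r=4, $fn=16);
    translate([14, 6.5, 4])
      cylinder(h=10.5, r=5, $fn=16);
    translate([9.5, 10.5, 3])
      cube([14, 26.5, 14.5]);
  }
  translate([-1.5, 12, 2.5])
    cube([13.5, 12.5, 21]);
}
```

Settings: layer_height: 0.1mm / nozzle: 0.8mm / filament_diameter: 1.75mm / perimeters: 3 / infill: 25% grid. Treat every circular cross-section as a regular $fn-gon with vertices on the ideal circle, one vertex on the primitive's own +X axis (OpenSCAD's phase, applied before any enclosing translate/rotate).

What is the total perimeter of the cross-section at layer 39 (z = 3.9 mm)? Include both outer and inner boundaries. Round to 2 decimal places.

132.84 mm

At z = 3.9 mm: the cube (footprint 19.5×14.5) is included at this height (perimeter 68.00 mm); the r=4 cylinder at (3, -0.5) gives a regular 16-gon of circumradius 4 (constant along its height) (perimeter = 2·16·4.000·sin(180°/16) = 24.97 mm); the cylinder at (14, 6.5) is not intersected at this z (z outside [4, 14.5]); the 14×26.5 cube at (9.5, 10.5) contributes its full rectangle (perimeter 81.00 mm); Merging all regions: the regions partially overlap (shared area 59.36 mm²), so the edge portions inside another operand are dropped and the merged outline is re-measured after clipping — boundary = 127.84 mm; the 13.5×12.5 cube at (-1.5, 12) contributes its full rectangle (perimeter 52.00 mm); Subtracting the remaining from the first: starting from the result so far, the 13.5×12.5 cube at (-1.5, 12) partially overlaps it — only the 55.00 mm² overlap (of its 168.75 mm²) is removed, clipping the outline — boundary = 132.84 mm. Overall, the cross-section is a single solid region. Total boundary length (outer) = 132.84 mm.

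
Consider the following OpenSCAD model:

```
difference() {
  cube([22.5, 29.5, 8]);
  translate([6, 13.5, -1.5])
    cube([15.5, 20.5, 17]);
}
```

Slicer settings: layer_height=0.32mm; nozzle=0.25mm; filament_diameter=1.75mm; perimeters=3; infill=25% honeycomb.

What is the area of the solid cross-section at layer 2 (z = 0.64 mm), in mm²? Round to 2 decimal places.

At z = 0.64 mm: the cube is present — its section is the full 22.5×29.5 rectangle (area 663.75 mm²); the cube at (6, 13.5) is present — its section is the full 15.5×20.5 rectangle (area 317.75 mm²); Taking the first minus the rest: starting from the 22.5×29.5 cube (663.75 mm²), the 15.5×20.5 cube at (6, 13.5) partially overlaps it — only the 248.00 mm² overlap (of its 317.75 mm²) is removed, clipping the outline — area = 415.75 mm². Overall, the cross-section is a single solid region. Net area = 415.75 mm².

415.75 mm²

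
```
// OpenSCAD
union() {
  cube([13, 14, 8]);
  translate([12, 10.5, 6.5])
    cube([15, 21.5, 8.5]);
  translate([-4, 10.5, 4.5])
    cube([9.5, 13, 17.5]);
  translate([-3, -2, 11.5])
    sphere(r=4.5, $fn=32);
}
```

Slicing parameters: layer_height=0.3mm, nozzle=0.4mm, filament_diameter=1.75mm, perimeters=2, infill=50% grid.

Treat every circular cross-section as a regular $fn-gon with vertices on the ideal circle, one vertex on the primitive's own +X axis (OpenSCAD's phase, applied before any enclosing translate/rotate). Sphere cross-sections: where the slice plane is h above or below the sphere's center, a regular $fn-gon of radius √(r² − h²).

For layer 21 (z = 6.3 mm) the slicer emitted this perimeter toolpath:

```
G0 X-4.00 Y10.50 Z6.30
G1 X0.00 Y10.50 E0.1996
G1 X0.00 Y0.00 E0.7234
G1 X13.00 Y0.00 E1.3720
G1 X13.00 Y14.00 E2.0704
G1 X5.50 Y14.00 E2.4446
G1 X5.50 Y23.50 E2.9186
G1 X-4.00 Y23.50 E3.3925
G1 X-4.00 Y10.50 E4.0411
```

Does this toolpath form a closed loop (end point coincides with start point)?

yes

Start point (G0): (-4.00, 10.50). End point (last G1): the path returns to the start — closed.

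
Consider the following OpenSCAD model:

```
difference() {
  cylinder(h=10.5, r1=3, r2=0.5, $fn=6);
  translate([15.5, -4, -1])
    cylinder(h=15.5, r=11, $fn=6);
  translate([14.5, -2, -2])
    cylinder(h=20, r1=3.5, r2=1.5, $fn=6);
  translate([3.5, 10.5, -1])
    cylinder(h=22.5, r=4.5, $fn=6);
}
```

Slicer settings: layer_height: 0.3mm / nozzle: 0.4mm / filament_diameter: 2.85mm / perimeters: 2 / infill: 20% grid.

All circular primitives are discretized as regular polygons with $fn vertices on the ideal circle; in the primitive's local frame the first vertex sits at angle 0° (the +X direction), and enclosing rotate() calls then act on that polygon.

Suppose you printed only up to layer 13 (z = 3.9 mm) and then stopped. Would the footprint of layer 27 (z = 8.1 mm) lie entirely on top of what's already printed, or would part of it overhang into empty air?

entirely on top

Compare the two slices. At z = 3.9: the cone (r1=3→r2=0.5) has section circumradius 2.071 here — a regular 6-gon (area = (6/2)·2.071²·sin(360°/6) = 11.15 mm²); the r=11 cylinder at (15.5, -4) contributes a regular 6-gon of circumradius 11 (area = (6/2)·11.000²·sin(360°/6) = 314.37 mm²); the cone at (14.5, -2) (r1=3.5→r2=1.5) has section circumradius 2.910 here — a regular 6-gon (area = (6/2)·2.910²·sin(360°/6) = 22.00 mm²); the r=4.5 cylinder at (3.5, 10.5) contributes a regular 6-gon of circumradius 4.5 (area = (6/2)·4.500²·sin(360°/6) = 52.61 mm²); Subtracting the remaining from the first: starting from the cone (11.15 mm²), the r=11 cylinder at (15.5, -4) misses the remaining region (no effect); the cone at (14.5, -2) misses the remaining region (no effect); the r=4.5 cylinder at (3.5, 10.5) misses the remaining region (no effect) — area = 11.15 mm². At z = 8.1: the cone (r1=3→r2=0.5) has section circumradius 1.071 here — a regular 6-gon (area = (6/2)·1.071²·sin(360°/6) = 2.98 mm²); the cylinder at (15.5, -4): section is a regular 6-gon, circumradius r=11 (area = (6/2)·11.000²·sin(360°/6) = 314.37 mm²); the cone at (14.5, -2) contributes a regular 6-gon of circumradius 2.490 (interpolated between r1=3.5 and r2=1.5 at t=0.505) (area = (6/2)·2.490²·sin(360°/6) = 16.11 mm²); the r=4.5 cylinder at (3.5, 10.5) contributes a regular 6-gon of circumradius 4.5 (area = (6/2)·4.500²·sin(360°/6) = 52.61 mm²); After the difference (first − rest): starting from the cone (2.98 mm²), the r=11 cylinder at (15.5, -4) misses the remaining region (no effect); the cone at (14.5, -2) misses the remaining region (no effect); the r=4.5 cylinder at (3.5, 10.5) misses the remaining region (no effect) — area = 2.98 mm². Checking containment: the cross-section at z = 8.1 is a subset of the cross-section at z = 3.9.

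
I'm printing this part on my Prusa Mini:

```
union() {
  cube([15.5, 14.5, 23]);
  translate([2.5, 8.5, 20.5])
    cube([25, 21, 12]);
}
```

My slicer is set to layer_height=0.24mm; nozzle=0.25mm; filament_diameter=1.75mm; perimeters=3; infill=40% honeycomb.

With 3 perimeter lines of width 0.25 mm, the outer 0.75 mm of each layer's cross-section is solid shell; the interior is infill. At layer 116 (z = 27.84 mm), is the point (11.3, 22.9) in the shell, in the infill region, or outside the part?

infill

At z = 27.84 mm: the cube is not intersected at this z (z outside [0, 23]); the cube at (2.5, 8.5) (footprint 25×21) is included at this height; Merging all regions: only the 25×21 cube at (2.5, 8.5) is present, so the union is just that shape — 1 connected region. Overall, the cross-section is a single solid region. The nearest boundary edge runs (27.50, 29.50)→(2.50, 29.50); distance from the point to it = 6.60 mm. The point is inside the cross-section and 6.60 mm from the nearest boundary — more than the 0.75 mm shell width (3 × 0.25), so it's in the infill interior.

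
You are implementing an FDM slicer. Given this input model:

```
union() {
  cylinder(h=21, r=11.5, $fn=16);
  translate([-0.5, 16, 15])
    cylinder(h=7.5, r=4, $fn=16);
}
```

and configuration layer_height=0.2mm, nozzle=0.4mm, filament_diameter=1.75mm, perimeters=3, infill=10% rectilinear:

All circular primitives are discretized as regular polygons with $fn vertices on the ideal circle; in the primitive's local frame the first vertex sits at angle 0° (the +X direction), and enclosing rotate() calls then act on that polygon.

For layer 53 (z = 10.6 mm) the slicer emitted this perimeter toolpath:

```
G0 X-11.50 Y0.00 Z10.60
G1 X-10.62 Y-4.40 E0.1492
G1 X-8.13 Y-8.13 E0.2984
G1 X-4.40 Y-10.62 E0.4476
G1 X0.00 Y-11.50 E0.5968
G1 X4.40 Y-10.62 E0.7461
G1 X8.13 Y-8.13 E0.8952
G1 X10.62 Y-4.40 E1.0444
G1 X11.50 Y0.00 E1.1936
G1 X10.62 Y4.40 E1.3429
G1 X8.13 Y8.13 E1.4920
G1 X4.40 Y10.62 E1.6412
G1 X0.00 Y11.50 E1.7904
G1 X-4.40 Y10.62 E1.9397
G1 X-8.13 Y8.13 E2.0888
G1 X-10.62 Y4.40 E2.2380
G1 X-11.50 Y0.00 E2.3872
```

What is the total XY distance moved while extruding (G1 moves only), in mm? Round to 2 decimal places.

Sum the Euclidean lengths of each G1 segment: total = 71.78 mm.

71.78 mm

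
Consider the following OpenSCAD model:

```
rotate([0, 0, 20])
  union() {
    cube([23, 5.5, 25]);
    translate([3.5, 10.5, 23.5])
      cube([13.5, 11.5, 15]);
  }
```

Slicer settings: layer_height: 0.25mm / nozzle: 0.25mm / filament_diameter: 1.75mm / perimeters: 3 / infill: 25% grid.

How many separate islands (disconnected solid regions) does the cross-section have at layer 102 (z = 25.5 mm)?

1

At z = 25.5 mm: the cube is absent (z outside [0, 25]); the 13.5×11.5 cube at (3.5, 10.5) contributes its full rectangle; Taking the union: only the 13.5×11.5 cube at (3.5, 10.5) is present, so the union is just that shape — 1 connected region; (rotated 20° about Z; rotation is an isometry so areas/perimeters/island counts are preserved). Overall, the cross-section is a single solid region. Island count = 1.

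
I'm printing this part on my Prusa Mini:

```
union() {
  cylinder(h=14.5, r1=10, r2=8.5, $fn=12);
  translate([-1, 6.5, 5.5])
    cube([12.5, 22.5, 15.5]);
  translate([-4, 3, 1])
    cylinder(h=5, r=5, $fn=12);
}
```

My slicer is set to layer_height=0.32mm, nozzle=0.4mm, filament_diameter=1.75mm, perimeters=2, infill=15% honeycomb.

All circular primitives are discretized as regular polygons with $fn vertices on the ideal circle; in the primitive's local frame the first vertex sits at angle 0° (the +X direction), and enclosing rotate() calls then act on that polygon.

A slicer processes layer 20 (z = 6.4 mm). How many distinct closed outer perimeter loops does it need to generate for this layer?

1

At z = 6.4 mm: the cone contributes a regular 12-gon of circumradius 9.338 (interpolated between r1=10 and r2=8.5 at t=0.441); the cube at (-1, 6.5) is present — its section is the full 12.5×22.5 rectangle; the cylinder at (-4, 3) does not reach this height (z outside [1, 6]); Taking the union: the regions partially overlap (shared area 14.29 mm²), so overlapping operands fuse into one piece — 1 connected region. The result has 1 disconnected region.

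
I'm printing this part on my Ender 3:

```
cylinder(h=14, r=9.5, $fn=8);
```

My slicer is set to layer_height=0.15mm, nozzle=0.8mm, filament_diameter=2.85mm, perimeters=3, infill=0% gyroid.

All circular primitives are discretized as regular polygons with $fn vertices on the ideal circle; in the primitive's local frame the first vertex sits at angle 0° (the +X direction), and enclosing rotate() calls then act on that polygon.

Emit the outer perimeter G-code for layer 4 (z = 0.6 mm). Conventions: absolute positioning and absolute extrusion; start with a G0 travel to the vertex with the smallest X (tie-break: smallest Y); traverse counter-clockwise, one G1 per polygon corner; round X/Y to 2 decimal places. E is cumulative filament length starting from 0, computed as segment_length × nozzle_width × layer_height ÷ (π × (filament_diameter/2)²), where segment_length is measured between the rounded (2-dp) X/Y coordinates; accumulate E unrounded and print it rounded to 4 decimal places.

At z = 0.6 mm: the r=9.5 cylinder contributes a regular 8-gon of circumradius 9.5. The outline is a single polygon with 8 vertices. Extrusion per mm of travel: 0.8 × 0.15 / (π × 1.425²) = 0.018811. Accumulating E over each segment gives final E = 1.0944.

G0 X-9.50 Y0.00 Z0.60
G1 X-6.72 Y-6.72 E0.1368
G1 X0.00 Y-9.50 E0.2736
G1 X6.72 Y-6.72 E0.4104
G1 X9.50 Y0.00 E0.5472
G1 X6.72 Y6.72 E0.6840
G1 X0.00 Y9.50 E0.8208
G1 X-6.72 Y6.72 E0.9576
G1 X-9.50 Y0.00 E1.0944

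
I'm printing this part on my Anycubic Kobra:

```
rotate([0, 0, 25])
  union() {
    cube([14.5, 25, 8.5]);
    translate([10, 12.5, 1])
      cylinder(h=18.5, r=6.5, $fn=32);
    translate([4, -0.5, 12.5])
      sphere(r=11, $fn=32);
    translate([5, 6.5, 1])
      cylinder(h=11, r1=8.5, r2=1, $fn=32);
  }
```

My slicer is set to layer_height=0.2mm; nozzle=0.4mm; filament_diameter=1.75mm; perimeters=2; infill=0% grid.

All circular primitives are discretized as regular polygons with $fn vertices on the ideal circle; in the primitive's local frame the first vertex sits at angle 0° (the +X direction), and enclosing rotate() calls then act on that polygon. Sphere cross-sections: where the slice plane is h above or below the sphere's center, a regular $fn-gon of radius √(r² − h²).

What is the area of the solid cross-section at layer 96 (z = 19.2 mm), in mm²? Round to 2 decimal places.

At z = 19.2 mm: the cube is not intersected at this z (z outside [0, 8.5]); the r=6.5 cylinder at (10, 12.5) contributes a regular 32-gon of circumradius 6.5 (area = (32/2)·6.500²·sin(360°/32) = 131.88 mm²); the r=11 sphere at (4, -0.5) contributes a regular 32-gon of circumradius √(11²−6.7²) = 8.724 (area = (32/2)·8.724²·sin(360°/32) = 237.57 mm²); the cone at (5, 6.5) is not intersected at this z (z outside [1, 12]); Merging all regions: the regions partially overlap — summed areas 369.45 mm² minus the doubly-counted overlap 2.86 mm² gives 366.60 mm² — area = 366.60 mm²; (rotated 25° about Z; rotation is an isometry so areas/perimeters/island counts are preserved). Overall, the cross-section is a single solid region. Net area = 366.60 mm².

366.60 mm²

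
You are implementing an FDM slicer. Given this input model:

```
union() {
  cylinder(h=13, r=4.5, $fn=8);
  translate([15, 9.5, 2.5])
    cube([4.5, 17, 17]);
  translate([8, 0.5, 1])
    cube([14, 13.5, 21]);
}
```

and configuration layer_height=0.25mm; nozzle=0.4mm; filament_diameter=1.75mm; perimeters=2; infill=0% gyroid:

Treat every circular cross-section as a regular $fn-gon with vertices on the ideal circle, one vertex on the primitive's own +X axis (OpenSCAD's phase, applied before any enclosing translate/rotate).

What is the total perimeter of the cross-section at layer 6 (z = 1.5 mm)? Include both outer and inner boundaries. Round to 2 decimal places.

At z = 1.5 mm: the r=4.5 cylinder contributes a regular 8-gon of circumradius 4.5 (perimeter = 2·8·4.500·sin(180°/8) = 27.55 mm); the cube at (15, 9.5) is absent (z outside [2.5, 19.5]); the 14×13.5 cube at (8, 0.5) contributes its full rectangle (perimeter 55.00 mm); Merging all regions: the 2 present regions are separate (no shared area or edge), so areas and boundary lengths simply add and each stays a separate island — boundary = 82.55 mm. Overall, the cross-section has 2 separate islands. Total boundary length (outer) = 82.55 mm.

82.55 mm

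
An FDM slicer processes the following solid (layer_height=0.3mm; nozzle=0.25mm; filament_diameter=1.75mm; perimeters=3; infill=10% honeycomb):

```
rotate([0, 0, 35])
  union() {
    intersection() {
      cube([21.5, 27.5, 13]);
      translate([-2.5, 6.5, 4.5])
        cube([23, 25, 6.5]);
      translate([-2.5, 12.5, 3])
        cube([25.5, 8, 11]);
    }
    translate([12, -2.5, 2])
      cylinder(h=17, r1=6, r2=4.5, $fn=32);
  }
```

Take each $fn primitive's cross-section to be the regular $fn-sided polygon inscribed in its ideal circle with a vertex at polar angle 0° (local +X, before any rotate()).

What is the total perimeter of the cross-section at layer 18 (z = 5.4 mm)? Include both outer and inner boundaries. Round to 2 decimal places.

At z = 5.4 mm: the 21.5×27.5 cube contributes its full rectangle (perimeter 98.00 mm); the 23×25 cube at (-2.5, 6.5) contributes its full rectangle (perimeter 96.00 mm); the cube at (-2.5, 12.5) (footprint 25.5×8) is included at this height (perimeter 67.00 mm); Taking the intersection: the 23×25 cube at (-2.5, 6.5) partially overlaps the 21.5×27.5 cube; clipping to the common part keeps 430.50 mm²; the 25.5×8 cube at (-2.5, 12.5) partially overlaps the running intersection; clipping to the common part keeps 164.00 mm² — boundary = 57.00 mm; the cone at (12, -2.5) contributes a regular 32-gon of circumradius 5.700 (interpolated between r1=6 and r2=4.5 at t=0.200) (perimeter = 2·32·5.700·sin(180°/32) = 35.76 mm); Taking the union: the 2 present regions are separate (no shared area or edge), so areas and boundary lengths simply add and each stays a separate island — boundary = 92.76 mm; (whole slice rotated 35° about Z — lengths, areas and connectivity unchanged). Overall, the cross-section has 2 separate islands. Total boundary length (outer) = 92.76 mm.

92.76 mm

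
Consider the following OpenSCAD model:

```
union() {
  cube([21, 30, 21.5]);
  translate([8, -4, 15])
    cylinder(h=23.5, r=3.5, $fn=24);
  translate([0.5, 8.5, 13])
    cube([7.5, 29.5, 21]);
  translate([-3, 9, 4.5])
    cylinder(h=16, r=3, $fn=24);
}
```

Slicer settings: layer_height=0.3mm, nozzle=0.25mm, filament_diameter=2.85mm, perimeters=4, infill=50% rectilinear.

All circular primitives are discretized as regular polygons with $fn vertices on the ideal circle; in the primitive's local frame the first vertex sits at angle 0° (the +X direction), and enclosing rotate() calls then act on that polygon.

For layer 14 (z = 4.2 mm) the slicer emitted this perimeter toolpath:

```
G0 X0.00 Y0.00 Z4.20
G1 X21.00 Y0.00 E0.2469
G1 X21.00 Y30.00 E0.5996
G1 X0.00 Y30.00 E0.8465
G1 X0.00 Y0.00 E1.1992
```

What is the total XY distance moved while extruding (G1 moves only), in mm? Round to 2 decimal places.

Sum the Euclidean lengths of each G1 segment: total = 102.00 mm.

102.00 mm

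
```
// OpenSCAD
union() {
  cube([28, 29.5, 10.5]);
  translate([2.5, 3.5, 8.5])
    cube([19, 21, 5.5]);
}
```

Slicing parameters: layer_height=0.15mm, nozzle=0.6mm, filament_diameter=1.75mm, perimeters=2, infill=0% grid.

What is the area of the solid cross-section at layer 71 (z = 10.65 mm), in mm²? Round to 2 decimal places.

At z = 10.65 mm: the cube is not intersected at this z (z outside [0, 10.5]); the cube at (2.5, 3.5) is present — its section is the full 19×21 rectangle (area 399.00 mm²); Combining (union): only the 19×21 cube at (2.5, 3.5) is present, so the union is just that shape — area = 399.00 mm². Overall, the cross-section is a single solid region. Net area = 399.00 mm².

399.00 mm²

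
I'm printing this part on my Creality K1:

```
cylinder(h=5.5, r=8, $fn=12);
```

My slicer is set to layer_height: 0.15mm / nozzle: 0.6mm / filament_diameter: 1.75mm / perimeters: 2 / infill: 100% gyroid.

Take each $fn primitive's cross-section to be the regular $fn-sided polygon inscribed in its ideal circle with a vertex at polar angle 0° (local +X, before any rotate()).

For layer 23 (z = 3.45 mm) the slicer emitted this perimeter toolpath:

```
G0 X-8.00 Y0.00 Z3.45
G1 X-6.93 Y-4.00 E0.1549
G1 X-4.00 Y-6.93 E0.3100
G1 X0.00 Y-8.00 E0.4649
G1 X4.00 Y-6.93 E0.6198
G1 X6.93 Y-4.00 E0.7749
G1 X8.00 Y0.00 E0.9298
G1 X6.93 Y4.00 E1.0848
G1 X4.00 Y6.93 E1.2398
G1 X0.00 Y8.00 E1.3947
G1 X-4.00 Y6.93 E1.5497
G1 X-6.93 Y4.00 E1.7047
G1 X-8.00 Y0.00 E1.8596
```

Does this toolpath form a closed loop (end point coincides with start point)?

Start point (G0): (-8.00, 0.00). End point (last G1): the path returns to the start — closed.

yes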